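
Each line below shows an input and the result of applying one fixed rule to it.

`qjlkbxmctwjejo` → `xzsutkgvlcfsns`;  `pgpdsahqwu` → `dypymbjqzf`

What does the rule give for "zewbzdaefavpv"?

einfkimjnojey

What's happening: shift every letter 9 places forward in the alphabet (wrapping around), then move the last character to the front.
Starting from "zewbzdaefavpv": after the first operation, "infkimjnojeye"; after the second, "einfkimjnojey".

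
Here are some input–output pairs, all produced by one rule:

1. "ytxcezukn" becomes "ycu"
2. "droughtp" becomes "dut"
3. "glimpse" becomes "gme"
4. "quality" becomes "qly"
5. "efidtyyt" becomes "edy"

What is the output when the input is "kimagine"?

kan

The rule is to keep one character in every 3, starting at position 1 (positions 1st, 4th, 7th, ...).
Doing the same to "kimagine": "kan".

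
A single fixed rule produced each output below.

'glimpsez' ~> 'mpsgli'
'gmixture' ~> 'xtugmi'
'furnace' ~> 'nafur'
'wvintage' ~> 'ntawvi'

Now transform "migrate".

What's happening: delete the last 2 characters, then move the first 3 characters to the end (rotate left by 3).
Working it through for "migrate": intermediate "migra", final "ramig".
(Check on "wvintage": → "wvinta" → "ntawvi" ✓)

ramig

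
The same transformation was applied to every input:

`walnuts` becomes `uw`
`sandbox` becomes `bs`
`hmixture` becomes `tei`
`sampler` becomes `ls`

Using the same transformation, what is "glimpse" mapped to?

In each case the input is transformed by: move the first 3 characters to the end (rotate left by 3), then keep one character in every 3, starting at position 2 (positions 2nd, 5th, 8th, ...).
"glimpse" → "mpsegli" → "pg".
(Check on "sandbox": → "dboxsan" → "bs" ✓)

pg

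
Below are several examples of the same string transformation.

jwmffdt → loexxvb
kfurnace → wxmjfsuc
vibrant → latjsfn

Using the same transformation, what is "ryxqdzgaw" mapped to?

Looking at the pairs, the operation is to swap the first and last characters, then shift every letter 8 places backward in the alphabet (wrapping around).
Working it through for "ryxqdzgaw": intermediate "wyxqdzgar", final "oqpivrysj".

oqpivrysj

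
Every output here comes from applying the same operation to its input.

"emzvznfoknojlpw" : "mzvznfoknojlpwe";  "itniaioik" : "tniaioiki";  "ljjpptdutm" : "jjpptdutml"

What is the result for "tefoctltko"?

efoctltkot

In each case the input is transformed by: move the first character to the end.
"tefoctltko" → "efoctltkot".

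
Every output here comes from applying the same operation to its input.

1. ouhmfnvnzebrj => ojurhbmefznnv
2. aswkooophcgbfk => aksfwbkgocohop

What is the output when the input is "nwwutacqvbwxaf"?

nfwawxuwtbavcq

The rule is to take characters alternately from the front and the back (1st, last, 2nd, 2nd-last, ...).
Doing the same to "nwwutacqvbwxaf": "nfwawxuwtbavcq".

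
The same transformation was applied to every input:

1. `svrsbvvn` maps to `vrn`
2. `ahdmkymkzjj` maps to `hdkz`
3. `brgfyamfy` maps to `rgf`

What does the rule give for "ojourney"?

Looking at the pairs, the operation is to swap each adjacent pair of characters (1↔2, 3↔4, ...), then keep one character in every 3, starting at position 1 (positions 1st, 4th, 7th, ...).
Applying both steps to "ojourney": "jouonrye", then "joy".

joy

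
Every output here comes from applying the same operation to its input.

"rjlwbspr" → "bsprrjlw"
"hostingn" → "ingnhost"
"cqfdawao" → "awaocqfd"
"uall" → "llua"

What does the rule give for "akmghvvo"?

hvvoakmg

The pattern: swap the front and back halves of the string.
So "akmghvvo" becomes "hvvoakmg".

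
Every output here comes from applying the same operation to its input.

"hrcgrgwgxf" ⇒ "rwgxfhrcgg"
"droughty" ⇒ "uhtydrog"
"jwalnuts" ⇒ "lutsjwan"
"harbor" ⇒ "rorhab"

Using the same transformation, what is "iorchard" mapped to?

cardiorh

The pattern: swap the front and back halves of the string, then swap the first and last characters.
Applying both steps to "iorchard": "hardiorc", then "cardiorh".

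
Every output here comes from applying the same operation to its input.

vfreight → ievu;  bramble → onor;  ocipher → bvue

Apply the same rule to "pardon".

ceb

Looking at the pairs, the operation is to keep every other character starting from the first (positions 1st, 3rd, 5th, ...), then shift every letter 13 places forward in the alphabet (wrapping around) — i.e. ROT13.
So "pardon" becomes "ceb".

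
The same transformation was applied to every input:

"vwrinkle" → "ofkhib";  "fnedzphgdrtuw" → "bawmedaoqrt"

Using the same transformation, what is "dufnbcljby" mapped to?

ckyzigyv

In each case the input is transformed by: shift every letter 3 places backward in the alphabet (wrapping around), then delete the first 2 characters.
On "dufnbcljby": the first step gives "arckyzigyv", and the second then gives "ckyzigyv".
(Check on "fnedzphgdrtuw": → "ckbawmedaoqrt" → "bawmedaoqrt" ✓)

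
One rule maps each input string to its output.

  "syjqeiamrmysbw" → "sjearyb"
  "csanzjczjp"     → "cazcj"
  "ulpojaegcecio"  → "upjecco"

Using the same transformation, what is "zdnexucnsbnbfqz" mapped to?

Each output is the input with this applied: keep every other character starting from the first (positions 1st, 3rd, 5th, ...).
Applying that to "zdnexucnsbnbfqz" gives "znxcsnfz".

znxcsnfz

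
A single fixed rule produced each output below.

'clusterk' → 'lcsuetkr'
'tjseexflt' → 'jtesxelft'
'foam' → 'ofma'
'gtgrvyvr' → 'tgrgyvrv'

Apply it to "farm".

In each case the input is transformed by: swap each adjacent pair of characters (1↔2, 3↔4, ...).
On "farm" that produces "afmr".

afmr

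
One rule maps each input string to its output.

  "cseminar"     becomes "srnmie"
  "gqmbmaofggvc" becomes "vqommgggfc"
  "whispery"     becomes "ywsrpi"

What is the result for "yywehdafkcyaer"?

The rule is to sort the characters into reverse alphabetical order, then delete the last 2 characters.
Starting from "yywehdafkcyaer": after the first operation, "yyywrkhfeedcaa"; after the second, "yyywrkhfeedc".

yyywrkhfeedc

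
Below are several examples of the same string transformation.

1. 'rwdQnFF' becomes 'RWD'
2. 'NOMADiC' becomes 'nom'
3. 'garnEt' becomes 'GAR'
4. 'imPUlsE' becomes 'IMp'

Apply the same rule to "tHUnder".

Thu

Rule — flip the case of every letter, then keep only the first 3 characters.
For "tHUnder", step one produces "ThuNDER"; step two turns that into "Thu".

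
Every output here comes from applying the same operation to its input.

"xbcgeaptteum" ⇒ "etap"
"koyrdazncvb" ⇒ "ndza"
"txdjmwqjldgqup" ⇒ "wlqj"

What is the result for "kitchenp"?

tech

The transformation: take characters alternately from the front and the back (1st, last, 2nd, 2nd-last, ...), then keep only the last 4 characters.
Applying that to "kitchenp" gives "tech".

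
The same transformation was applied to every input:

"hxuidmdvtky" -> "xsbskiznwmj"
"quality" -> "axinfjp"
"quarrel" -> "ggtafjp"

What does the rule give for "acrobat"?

In each case the input is transformed by: shift every letter 11 places backward in the alphabet (wrapping around), then move the first 3 characters to the end (rotate left by 3).
On "acrobat": the first step gives "prgdqpi", and the second then gives "dqpiprg".

dqpiprg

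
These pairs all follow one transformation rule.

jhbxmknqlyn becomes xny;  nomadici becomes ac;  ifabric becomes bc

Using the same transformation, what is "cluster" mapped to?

sr

The rule is to keep one character in every 3, starting at position 1 (positions 1st, 4th, 7th, ...), then delete the first character.
For "cluster", step one produces "csr"; step two turns that into "sr".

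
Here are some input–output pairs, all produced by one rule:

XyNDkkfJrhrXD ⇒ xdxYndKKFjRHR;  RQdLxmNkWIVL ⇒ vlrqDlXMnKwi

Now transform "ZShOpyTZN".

znzsHoPYt

In each case the input is transformed by: flip the case of every letter, then move the last 2 characters to the front (rotate right by 2).
"ZShOpyTZN" → "zsHoPYtzn" → "znzsHoPYt".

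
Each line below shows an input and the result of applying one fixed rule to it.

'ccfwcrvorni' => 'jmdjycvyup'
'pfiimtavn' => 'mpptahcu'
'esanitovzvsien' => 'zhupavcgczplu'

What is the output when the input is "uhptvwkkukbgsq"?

Each output is the input with this applied: shift every letter 7 places forward in the alphabet (wrapping around), then delete the first character.
Starting from "uhptvwkkukbgsq": after the first operation, "bowacdrrbrinzx"; after the second, "owacdrrbrinzx".

owacdrrbrinzx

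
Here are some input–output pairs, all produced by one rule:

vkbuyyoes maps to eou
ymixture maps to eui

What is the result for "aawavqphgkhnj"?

Each output is the input with this applied: reverse the string, then keep only the vowels.
So "aawavqphgkhnj" becomes "aaa".

aaa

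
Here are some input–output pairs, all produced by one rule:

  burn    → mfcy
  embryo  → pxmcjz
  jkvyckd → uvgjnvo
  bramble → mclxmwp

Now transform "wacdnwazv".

hlnoyhlkg

The rule is to shift every letter 11 places forward in the alphabet (wrapping around).
"wacdnwazv" → "hlnoyhlkg".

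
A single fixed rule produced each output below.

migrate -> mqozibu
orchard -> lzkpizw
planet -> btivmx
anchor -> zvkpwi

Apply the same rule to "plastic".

ktiabqx

Looking at the pairs, the operation is to swap the first and last characters, then shift every letter 8 places forward in the alphabet (wrapping around).
Applying both steps to "plastic": "clastip", then "ktiabqx".
(Check on "planet": → "tlanep" → "btivmx" ✓)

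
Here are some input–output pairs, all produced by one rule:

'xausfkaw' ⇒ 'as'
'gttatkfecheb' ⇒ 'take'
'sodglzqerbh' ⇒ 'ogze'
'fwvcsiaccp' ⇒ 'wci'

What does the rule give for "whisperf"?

Looking at the pairs, the operation is to delete the last 3 characters, then keep every other character starting from the second (positions 2nd, 4th, 6th, ...).
Applying both steps to "whisperf": "whisp", then "hs".

hs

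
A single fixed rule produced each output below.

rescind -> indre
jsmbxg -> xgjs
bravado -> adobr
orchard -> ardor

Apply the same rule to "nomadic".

dicno

The transformation: move the first 2 characters to the end (rotate left by 2), then delete the first 2 characters.
On "nomadic" that produces "dicno".
(Check on "jsmbxg": → "mbxgjs" → "xgjs" ✓)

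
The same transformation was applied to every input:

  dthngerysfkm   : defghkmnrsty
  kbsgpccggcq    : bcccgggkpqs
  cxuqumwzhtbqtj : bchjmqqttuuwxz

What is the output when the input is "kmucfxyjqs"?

In each case the input is transformed by: sort the characters into alphabetical order.
"kmucfxyjqs" → "cfjkmqsuxy".

cfjkmqsuxy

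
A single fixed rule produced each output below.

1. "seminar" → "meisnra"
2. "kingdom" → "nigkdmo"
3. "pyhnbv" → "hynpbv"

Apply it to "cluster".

ulsctre

The pattern: move the first 2 characters to the end (rotate left by 2), then take characters alternately from the front and the back (1st, last, 2nd, 2nd-last, ...).
"cluster" → "ustercl" → "ulsctre".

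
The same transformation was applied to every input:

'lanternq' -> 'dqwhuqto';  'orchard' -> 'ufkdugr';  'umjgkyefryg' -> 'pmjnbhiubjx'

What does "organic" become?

ujdqlfr

Rule — move the first character to the end, then shift every letter 3 places forward in the alphabet (wrapping around).
On "organic": the first step gives "rganico", and the second then gives "ujdqlfr".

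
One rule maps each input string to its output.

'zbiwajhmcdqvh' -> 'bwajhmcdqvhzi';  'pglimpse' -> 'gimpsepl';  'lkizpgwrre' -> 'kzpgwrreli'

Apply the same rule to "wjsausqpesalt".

Each output is the input with this applied: move the first 2 characters to the end (rotate left by 2), then swap the first and last characters.
For "wjsausqpesalt", step one produces "sausqpesaltwj"; step two turns that into "jausqpesaltws".

jausqpesaltws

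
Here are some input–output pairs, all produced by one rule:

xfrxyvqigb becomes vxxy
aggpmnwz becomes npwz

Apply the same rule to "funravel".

nruv

Rule — sort the characters into alphabetical order, then keep only the last 4 characters.
Applying both steps to "funravel": "aeflnruv", then "nruv".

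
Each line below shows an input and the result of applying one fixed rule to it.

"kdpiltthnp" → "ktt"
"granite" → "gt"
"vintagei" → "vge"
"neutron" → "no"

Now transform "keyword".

Looking at the pairs, the operation is to swap each adjacent pair of characters (1↔2, 3↔4, ...), then keep one character in every 3, starting at position 2 (positions 2nd, 5th, 8th, ...).
Applying both steps to "keyword": "ekwyrod", then "kr".

kr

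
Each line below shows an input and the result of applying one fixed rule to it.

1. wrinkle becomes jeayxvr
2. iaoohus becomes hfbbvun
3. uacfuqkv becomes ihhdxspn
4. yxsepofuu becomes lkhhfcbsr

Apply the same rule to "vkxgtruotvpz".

mkiihggecbxt

The rule is to sort the characters into reverse alphabetical order, then shift every letter 13 places forward in the alphabet (wrapping around) — i.e. ROT13.
Applying both steps to "vkxgtruotvpz": "zxvvuttrpokg", then "mkiihggecbxt".
(Check on "uacfuqkv": → "vuuqkfca" → "ihhdxspn" ✓)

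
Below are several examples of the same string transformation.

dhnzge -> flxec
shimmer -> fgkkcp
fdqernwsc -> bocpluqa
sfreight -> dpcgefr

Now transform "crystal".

The rule is to shift every letter 2 places backward in the alphabet (wrapping around), then delete the first character.
"crystal" → "pwqryj".
(Check on "fdqernwsc": → "dbocpluqa" → "bocpluqa" ✓)

pwqryj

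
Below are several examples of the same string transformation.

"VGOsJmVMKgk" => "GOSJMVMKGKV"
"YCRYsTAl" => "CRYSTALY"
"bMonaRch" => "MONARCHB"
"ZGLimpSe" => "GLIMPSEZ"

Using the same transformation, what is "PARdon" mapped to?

ARDONP

What's happening: move the first character to the end, then convert every letter to uppercase.
On "PARdon": the first step gives "ARdonP", and the second then gives "ARDONP".
(Check on "YCRYsTAl": → "CRYsTAlY" → "CRYSTALY" ✓)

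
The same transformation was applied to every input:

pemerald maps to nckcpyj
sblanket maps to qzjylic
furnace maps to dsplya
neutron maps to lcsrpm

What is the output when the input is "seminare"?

What's happening: delete the last character, then shift every letter 2 places backward in the alphabet (wrapping around).
"seminare" → "seminar" → "qckglyp".
(Check on "furnace": → "furnac" → "dsplya" ✓)

qckglyp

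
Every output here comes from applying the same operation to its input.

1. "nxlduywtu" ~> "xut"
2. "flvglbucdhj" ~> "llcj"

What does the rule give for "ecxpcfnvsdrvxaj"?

ccvra

In each case the input is transformed by: keep one character in every 3, starting at position 2 (positions 2nd, 5th, 8th, ...).
"ecxpcfnvsdrvxaj" → "ccvra".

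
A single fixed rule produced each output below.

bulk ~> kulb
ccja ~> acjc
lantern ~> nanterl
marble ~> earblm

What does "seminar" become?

The pattern: swap the first and last characters.
On "seminar" that produces "reminas".

reminas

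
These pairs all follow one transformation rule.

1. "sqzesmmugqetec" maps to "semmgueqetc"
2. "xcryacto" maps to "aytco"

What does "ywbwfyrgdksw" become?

Looking at the pairs, the operation is to delete the first 3 characters, then swap each adjacent pair of characters (1↔2, 3↔4, ...).
Working it through for "ywbwfyrgdksw": intermediate "wfyrgdksw", final "fwrydgskw".

fwrydgskw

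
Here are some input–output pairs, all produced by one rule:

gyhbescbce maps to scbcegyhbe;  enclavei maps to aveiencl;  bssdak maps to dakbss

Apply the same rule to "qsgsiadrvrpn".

drvrpnqsgsia

The rule is to swap the front and back halves of the string.
On "qsgsiadrvrpn" that produces "drvrpnqsgsia".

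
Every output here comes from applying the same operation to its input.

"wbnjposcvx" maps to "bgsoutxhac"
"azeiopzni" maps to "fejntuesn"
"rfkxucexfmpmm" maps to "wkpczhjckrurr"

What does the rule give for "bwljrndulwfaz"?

The rule is to shift every letter 5 places forward in the alphabet (wrapping around).
So "bwljrndulwfaz" becomes "gbqowsizqbkfe".

gbqowsizqbkfe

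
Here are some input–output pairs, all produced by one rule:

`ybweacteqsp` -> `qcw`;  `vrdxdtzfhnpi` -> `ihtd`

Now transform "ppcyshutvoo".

In each case the input is transformed by: keep one character in every 3, starting at position 3 (positions 3rd, 6th, 9th, ...), then reverse the string.
For "ppcyshutvoo", step one produces "chv"; step two turns that into "vhc".

vhc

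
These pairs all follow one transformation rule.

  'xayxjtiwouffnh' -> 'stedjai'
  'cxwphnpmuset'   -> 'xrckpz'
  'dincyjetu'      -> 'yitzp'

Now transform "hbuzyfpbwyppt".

Looking at the pairs, the operation is to shift every letter 5 places backward in the alphabet (wrapping around), then keep every other character starting from the first (positions 1st, 3rd, 5th, ...).
Working it through for "hbuzyfpbwyppt": intermediate "cwputakwrtkko", final "cptkrko".

cptkrko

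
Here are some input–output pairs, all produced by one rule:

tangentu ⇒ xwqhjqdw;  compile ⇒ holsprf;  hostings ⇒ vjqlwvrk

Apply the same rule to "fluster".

Rule — shift every letter 3 places forward in the alphabet (wrapping around), then reverse the string.
"fluster" → "ioxvwhu" → "uhwvxoi".

uhwvxoi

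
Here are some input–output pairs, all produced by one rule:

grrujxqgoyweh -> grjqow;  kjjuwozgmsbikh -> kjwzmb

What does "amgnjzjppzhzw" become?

agjjph

Looking at the pairs, the operation is to keep every other character starting from the first (positions 1st, 3rd, 5th, ...), then delete the last character.
On "amgnjzjppzhzw" that produces "agjjph".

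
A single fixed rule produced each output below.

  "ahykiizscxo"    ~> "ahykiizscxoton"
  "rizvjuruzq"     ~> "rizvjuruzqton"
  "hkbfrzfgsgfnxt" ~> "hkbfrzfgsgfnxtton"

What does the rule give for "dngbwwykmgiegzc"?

Looking at the pairs, the operation is to append "ton".
Applying that to "dngbwwykmgiegzc" gives "dngbwwykmgiegzcton".

dngbwwykmgiegzcton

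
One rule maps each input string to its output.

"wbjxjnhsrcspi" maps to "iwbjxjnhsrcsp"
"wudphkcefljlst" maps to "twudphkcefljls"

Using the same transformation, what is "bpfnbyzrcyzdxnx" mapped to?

xbpfnbyzrcyzdxn

Looking at the pairs, the operation is to move the last character to the front.
So "bpfnbyzrcyzdxnx" becomes "xbpfnbyzrcyzdxn".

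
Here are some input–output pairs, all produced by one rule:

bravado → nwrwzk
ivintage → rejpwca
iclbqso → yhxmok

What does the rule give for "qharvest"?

dwnraop

In each case the input is transformed by: shift every letter 4 places backward in the alphabet (wrapping around), then delete the first character.
Applying both steps to "qharvest": "mdwnraop", then "dwnraop".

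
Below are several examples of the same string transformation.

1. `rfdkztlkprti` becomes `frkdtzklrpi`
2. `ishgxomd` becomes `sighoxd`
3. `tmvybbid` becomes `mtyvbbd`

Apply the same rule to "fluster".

lfsuet

The pattern: swap each adjacent pair of characters (1↔2, 3↔4, ...), then delete the last character.
Doing the same to "fluster": "lfsuet".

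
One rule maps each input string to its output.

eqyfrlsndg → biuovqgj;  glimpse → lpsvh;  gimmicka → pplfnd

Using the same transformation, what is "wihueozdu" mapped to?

In each case the input is transformed by: delete the first 2 characters, then shift every letter 3 places forward in the alphabet (wrapping around).
Applying both steps to "wihueozdu": "hueozdu", then "kxhrcgx".
(Check on "eqyfrlsndg": → "yfrlsndg" → "biuovqgj" ✓)

kxhrcgx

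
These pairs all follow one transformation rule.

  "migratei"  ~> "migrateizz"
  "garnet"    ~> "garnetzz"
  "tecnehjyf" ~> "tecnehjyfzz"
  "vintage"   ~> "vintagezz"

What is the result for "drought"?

Rule — append "zz".
For "drought" the result is "droughtzz".

droughtzz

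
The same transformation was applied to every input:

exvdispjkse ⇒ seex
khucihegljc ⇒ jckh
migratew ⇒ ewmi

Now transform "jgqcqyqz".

qzjg

Each output is the input with this applied: move the first 2 characters to the end (rotate left by 2), then keep only the last 4 characters.
Doing the same to "jgqcqyqz": "qzjg".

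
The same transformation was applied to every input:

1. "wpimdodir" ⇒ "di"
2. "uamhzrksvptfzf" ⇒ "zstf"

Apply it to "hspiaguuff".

Rule — delete the first 2 characters, then keep one character in every 3, starting at position 3 (positions 3rd, 6th, 9th, ...).
Doing the same to "hspiaguuff": "au".

au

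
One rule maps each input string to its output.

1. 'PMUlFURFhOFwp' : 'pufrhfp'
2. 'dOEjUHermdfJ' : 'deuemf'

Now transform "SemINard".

smnr

The pattern: keep every other character starting from the first (positions 1st, 3rd, 5th, ...), then convert every letter to lowercase.
Starting from "SemINard": after the first operation, "SmNr"; after the second, "smnr".
(Check on "dOEjUHermdfJ": → "dEUemf" → "deuemf" ✓)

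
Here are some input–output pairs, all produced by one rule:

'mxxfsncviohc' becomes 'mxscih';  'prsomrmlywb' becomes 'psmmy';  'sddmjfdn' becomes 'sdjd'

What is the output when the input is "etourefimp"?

eorfm

The pattern: swap each adjacent pair of characters (1↔2, 3↔4, ...), then keep every other character starting from the second (positions 2nd, 4th, 6th, ...).
Starting from "etourefimp": after the first operation, "teuoerifpm"; after the second, "eorfm".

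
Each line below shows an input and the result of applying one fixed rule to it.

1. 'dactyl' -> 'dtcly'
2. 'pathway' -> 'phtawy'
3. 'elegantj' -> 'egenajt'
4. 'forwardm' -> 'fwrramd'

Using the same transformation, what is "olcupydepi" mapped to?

The pattern: swap each adjacent pair of characters (1↔2, 3↔4, ...), then delete the first character.
For "olcupydepi", step one produces "loucypedip"; step two turns that into "oucypedip".
(Check on "pathway": → "aphtawy" → "phtawy" ✓)

oucypedip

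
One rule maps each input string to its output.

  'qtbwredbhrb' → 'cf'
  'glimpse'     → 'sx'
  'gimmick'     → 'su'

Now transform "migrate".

yu

In each case the input is transformed by: shift every letter 12 places forward in the alphabet (wrapping around), then keep only the first 2 characters.
Applying both steps to "migrate": "yusdmfq", then "yu".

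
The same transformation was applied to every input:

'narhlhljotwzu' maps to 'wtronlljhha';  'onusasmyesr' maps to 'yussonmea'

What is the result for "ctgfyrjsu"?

ytrjgfc

Rule — delete the last 2 characters, then sort the characters into reverse alphabetical order.
"ctgfyrjsu" → "ctgfyrj" → "ytrjgfc".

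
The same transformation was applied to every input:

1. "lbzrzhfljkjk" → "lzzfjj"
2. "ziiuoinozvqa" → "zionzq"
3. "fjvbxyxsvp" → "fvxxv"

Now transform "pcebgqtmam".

Rule — keep every other character starting from the first (positions 1st, 3rd, 5th, ...).
"pcebgqtmam" → "pegta".

pegta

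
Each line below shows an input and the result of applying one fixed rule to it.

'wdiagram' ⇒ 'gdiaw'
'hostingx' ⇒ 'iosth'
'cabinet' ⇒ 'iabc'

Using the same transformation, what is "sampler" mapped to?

pams

What's happening: delete the last 3 characters, then swap the first and last characters.
Working it through for "sampler": intermediate "samp", final "pams".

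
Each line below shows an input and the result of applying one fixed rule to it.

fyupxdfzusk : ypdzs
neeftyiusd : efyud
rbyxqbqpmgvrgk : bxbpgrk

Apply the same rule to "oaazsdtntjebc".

The transformation: keep every other character starting from the second (positions 2nd, 4th, 6th, ...).
"oaazsdtntjebc" → "azdnjb".

azdnjb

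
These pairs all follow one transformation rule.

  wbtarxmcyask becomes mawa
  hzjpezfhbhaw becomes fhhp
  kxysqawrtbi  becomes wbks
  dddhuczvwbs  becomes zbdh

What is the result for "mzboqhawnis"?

aimo

Rule — keep one character in every 3, starting at position 1 (positions 1st, 4th, 7th, ...), then swap the front and back halves of the string.
Applying both steps to "mzboqhawnis": "moai", then "aimo".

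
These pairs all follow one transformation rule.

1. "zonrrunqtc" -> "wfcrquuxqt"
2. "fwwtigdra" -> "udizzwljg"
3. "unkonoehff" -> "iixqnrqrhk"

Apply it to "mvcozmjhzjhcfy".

ibpyfrcpmkcmkf

In each case the input is transformed by: shift every letter 3 places forward in the alphabet (wrapping around), then move the last 2 characters to the front (rotate right by 2).
Starting from "mvcozmjhzjhcfy": after the first operation, "pyfrcpmkcmkfib"; after the second, "ibpyfrcpmkcmkf".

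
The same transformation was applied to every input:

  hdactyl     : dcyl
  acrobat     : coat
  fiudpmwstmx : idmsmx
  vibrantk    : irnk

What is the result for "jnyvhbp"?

What's happening: swap each adjacent pair of characters (1↔2, 3↔4, ...), then keep every other character starting from the first (positions 1st, 3rd, 5th, ...).
On "jnyvhbp": the first step gives "njvybhp", and the second then gives "nvbp".

nvbp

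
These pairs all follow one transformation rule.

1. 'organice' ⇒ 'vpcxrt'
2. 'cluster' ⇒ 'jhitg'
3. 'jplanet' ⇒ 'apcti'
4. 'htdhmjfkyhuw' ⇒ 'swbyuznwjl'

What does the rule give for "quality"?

The pattern: shift every letter 11 places backward in the alphabet (wrapping around), then delete the first 2 characters.
Applying both steps to "quality": "fjpaxin", then "paxin".

paxin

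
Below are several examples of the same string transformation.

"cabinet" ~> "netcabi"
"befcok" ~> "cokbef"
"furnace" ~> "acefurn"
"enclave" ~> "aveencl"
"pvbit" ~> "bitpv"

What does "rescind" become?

Each output is the input with this applied: move the last 3 characters to the front (rotate right by 3).
For "rescind" the result is "indresc".

indresc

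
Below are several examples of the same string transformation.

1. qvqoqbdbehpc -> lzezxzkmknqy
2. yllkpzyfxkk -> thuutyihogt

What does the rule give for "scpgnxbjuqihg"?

pblypwgksdzrq

In each case the input is transformed by: shift every letter 9 places forward in the alphabet (wrapping around), then move the last character to the front.
"scpgnxbjuqihg" → "blypwgksdzrqp" → "pblypwgksdzrq".
(Check on "yllkpzyfxkk": → "huutyihogtt" → "thuutyihogt" ✓)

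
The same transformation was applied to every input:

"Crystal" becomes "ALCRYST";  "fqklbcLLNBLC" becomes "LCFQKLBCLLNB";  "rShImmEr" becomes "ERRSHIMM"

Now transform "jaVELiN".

INJAVEL

What's happening: move the last 2 characters to the front (rotate right by 2), then convert every letter to uppercase.
"jaVELiN" → "iNjaVEL" → "INJAVEL".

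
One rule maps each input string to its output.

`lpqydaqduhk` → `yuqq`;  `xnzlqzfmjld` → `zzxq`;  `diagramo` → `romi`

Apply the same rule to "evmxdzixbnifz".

zzxx

Looking at the pairs, the operation is to sort the characters into reverse alphabetical order, then keep only the first 4 characters.
For "evmxdzixbnifz", step one produces "zzxxvnmiifedb"; step two turns that into "zzxx".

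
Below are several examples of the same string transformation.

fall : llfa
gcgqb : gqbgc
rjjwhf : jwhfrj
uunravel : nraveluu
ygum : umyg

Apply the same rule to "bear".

What's happening: move the first 2 characters to the end (rotate left by 2).
Doing the same to "bear": "arbe".

arbe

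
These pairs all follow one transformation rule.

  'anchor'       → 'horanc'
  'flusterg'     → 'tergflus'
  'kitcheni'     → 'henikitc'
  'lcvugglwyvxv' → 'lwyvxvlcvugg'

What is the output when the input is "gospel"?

Rule — swap the front and back halves of the string.
On "gospel" that produces "pelgos".

pelgos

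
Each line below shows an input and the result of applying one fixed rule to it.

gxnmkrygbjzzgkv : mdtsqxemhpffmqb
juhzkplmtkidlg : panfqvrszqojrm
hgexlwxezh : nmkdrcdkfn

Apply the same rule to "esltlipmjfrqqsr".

kyrzrovsplxwwyx

The pattern: shift every letter 6 places forward in the alphabet (wrapping around).
Applying that to "esltlipmjfrqqsr" gives "kyrzrovsplxwwyx".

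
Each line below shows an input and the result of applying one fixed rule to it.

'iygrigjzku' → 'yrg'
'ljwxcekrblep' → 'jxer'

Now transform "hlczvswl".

lz

The transformation: delete the last 3 characters, then keep every other character starting from the second (positions 2nd, 4th, 6th, ...).
Doing the same to "hlczvswl": "lz".
(Check on "iygrigjzku": → "iygrigj" → "yrg" ✓)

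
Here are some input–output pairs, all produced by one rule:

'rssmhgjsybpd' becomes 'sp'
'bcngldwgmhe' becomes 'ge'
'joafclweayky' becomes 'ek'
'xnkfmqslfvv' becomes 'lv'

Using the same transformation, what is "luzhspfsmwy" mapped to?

sy

The transformation: keep one character in every 3, starting at position 2 (positions 2nd, 5th, 8th, ...), then keep only the last 2 characters.
For "luzhspfsmwy", step one produces "ussy"; step two turns that into "sy".
(Check on "joafclweayky": → "ocek" → "ek" ✓)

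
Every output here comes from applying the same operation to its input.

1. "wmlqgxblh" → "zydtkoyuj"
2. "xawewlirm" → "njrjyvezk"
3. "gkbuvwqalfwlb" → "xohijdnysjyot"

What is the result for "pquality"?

What's happening: shift every letter 13 places forward in the alphabet (wrapping around) — i.e. ROT13, then move the first character to the end.
"pquality" → "cdhnyvgl" → "dhnyvglc".

dhnyvglc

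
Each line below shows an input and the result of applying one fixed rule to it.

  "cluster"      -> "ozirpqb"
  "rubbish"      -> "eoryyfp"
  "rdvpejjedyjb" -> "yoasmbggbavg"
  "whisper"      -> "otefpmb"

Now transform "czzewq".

The pattern: move the last character to the front, then shift every letter 3 places backward in the alphabet (wrapping around).
Working it through for "czzewq": intermediate "qczzew", final "nzwwbt".

nzwwbt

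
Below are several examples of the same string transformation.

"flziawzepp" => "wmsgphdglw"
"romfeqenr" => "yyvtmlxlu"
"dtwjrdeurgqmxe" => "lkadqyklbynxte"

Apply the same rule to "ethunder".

ylaobukl

The rule is to move the last character to the front, then shift every letter 7 places forward in the alphabet (wrapping around).
For "ethunder", step one produces "rethunde"; step two turns that into "ylaobukl".
(Check on "flziawzepp": → "pflziawzep" → "wmsgphdglw" ✓)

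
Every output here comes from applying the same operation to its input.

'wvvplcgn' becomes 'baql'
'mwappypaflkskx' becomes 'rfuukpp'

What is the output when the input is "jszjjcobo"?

oeott

Rule — shift every letter 5 places forward in the alphabet (wrapping around), then keep every other character starting from the first (positions 1st, 3rd, 5th, ...).
"jszjjcobo" → "oxeoohtgt" → "oeott".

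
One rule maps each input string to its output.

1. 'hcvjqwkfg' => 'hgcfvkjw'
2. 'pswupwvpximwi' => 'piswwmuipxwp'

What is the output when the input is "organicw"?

owrcgia

Rule — take characters alternately from the front and the back (1st, last, 2nd, 2nd-last, ...), then delete the last character.
On "organicw": the first step gives "owrcgian", and the second then gives "owrcgia".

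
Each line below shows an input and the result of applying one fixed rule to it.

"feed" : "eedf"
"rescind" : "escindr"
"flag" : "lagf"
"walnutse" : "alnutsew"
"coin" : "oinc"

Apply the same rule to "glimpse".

Each output is the input with this applied: move the first character to the end.
So "glimpse" becomes "limpseg".

limpseg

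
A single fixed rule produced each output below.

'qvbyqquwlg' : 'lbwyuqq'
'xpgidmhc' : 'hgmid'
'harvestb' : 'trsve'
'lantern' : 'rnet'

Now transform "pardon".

Looking at the pairs, the operation is to take characters alternately from the front and the back (1st, last, 2nd, 2nd-last, ...), then delete the first 3 characters.
Starting from "pardon": after the first operation, "pnaord"; after the second, "ord".
(Check on "lantern": → "lnarnet" → "rnet" ✓)

ord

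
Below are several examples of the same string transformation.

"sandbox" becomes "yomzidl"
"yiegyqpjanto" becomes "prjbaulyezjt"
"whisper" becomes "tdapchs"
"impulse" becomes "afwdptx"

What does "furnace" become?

cylnpqf

The transformation: move the first 2 characters to the end (rotate left by 2), then shift every letter 11 places forward in the alphabet (wrapping around).
On "furnace": the first step gives "rnacefu", and the second then gives "cylnpqf".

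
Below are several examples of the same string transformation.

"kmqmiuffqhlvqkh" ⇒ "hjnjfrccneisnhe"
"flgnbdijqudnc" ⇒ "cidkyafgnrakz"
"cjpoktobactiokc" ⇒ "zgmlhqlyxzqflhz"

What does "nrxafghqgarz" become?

What's happening: shift every letter 3 places backward in the alphabet (wrapping around).
On "nrxafghqgarz" that produces "kouxcdendxow".

kouxcdendxow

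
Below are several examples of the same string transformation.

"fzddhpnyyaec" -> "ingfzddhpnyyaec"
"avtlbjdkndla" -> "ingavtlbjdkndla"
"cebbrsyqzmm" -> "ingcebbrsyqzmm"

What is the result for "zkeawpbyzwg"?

ingzkeawpbyzwg

Each output is the input with this applied: prepend "ing".
Doing the same to "zkeawpbyzwg": "ingzkeawpbyzwg".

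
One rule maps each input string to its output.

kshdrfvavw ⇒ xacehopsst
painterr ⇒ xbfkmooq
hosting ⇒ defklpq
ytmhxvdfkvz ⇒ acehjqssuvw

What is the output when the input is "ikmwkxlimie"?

Rule — sort the characters into alphabetical order, then shift every letter 3 places backward in the alphabet (wrapping around).
On "ikmwkxlimie": the first step gives "eiiikklmmwx", and the second then gives "bfffhhijjtu".
(Check on "painterr": → "aeinprrt" → "xbfkmooq" ✓)

bfffhhijjtu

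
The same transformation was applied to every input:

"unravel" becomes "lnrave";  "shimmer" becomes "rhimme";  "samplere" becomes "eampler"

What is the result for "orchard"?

What's happening: delete the first character, then move the last character to the front.
Working it through for "orchard": intermediate "rchard", final "drchar".

drchar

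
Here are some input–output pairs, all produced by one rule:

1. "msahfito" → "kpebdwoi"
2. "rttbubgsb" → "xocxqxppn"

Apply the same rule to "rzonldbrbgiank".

The transformation: shift every letter 4 places backward in the alphabet (wrapping around), then reverse the string.
Starting from "rzonldbrbgiank": after the first operation, "nvkjhzxnxcewjg"; after the second, "gjwecxnxzhjkvn".

gjwecxnxzhjkvn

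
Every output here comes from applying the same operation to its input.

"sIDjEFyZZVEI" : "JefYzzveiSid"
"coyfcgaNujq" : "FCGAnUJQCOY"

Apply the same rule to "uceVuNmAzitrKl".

vUnMaZITRkLUCE

What's happening: move the first 3 characters to the end (rotate left by 3), then flip the case of every letter.
For "uceVuNmAzitrKl" the result is "vUnMaZITRkLUCE".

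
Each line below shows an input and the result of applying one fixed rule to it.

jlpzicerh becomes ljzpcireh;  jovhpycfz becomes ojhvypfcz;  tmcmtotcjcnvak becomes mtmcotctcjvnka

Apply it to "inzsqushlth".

In each case the input is transformed by: swap each adjacent pair of characters (1↔2, 3↔4, ...).
Doing the same to "inzsqushlth": "niszuqhstlh".

niszuqhstlh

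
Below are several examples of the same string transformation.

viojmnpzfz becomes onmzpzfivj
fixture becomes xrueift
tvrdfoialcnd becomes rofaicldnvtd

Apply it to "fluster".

In each case the input is transformed by: swap each adjacent pair of characters (1↔2, 3↔4, ...), then move the first 3 characters to the end (rotate left by 3).
Starting from "fluster": after the first operation, "lfsuetr"; after the second, "uetrlfs".

uetrlfs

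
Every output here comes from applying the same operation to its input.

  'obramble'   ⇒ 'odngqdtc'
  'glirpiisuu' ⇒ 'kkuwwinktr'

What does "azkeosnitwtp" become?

pkvyvrcbmgqu

The rule is to swap the front and back halves of the string, then shift every letter 2 places forward in the alphabet (wrapping around).
Starting from "azkeosnitwtp": after the first operation, "nitwtpazkeos"; after the second, "pkvyvrcbmgqu".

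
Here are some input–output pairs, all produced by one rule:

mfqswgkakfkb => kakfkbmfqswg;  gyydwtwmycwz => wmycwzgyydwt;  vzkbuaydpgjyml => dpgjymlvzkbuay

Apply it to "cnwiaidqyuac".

The transformation: swap the front and back halves of the string.
For "cnwiaidqyuac" the result is "dqyuaccnwiai".

dqyuaccnwiai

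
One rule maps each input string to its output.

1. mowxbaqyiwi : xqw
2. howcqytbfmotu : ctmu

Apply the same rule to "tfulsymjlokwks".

The rule is to delete the first 2 characters, then keep one character in every 3, starting at position 2 (positions 2nd, 5th, 8th, ...).
Applying both steps to "tfulsymjlokwks": "ulsymjlokwks", then "lmok".

lmok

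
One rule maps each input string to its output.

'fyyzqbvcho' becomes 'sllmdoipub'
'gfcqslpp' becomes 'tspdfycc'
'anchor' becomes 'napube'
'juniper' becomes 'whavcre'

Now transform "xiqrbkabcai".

kvdeoxnopnv

The rule is to shift every letter 13 places forward in the alphabet (wrapping around) — i.e. ROT13.
So "xiqrbkabcai" becomes "kvdeoxnopnv".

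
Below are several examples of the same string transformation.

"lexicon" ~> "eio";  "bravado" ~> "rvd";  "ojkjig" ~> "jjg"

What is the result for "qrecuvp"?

rcv

Each output is the input with this applied: keep every other character starting from the second (positions 2nd, 4th, 6th, ...).
Doing the same to "qrecuvp": "rcv".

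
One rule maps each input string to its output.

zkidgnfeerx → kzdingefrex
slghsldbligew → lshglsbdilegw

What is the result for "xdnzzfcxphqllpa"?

dxznfzxchplqpla

The transformation: swap each adjacent pair of characters (1↔2, 3↔4, ...).
For "xdnzzfcxphqllpa" the result is "dxznfzxchplqpla".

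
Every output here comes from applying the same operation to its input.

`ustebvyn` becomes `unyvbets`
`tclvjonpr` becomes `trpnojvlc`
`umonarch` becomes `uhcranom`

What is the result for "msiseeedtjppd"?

The rule is to move the first character to the end, then reverse the string.
Applying both steps to "msiseeedtjppd": "siseeedtjppdm", then "mdppjtdeeesis".

mdppjtdeeesis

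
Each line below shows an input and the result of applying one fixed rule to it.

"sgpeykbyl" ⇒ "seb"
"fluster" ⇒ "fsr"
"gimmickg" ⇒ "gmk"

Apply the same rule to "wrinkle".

wne

Each output is the input with this applied: keep one character in every 3, starting at position 1 (positions 1st, 4th, 7th, ...).
"wrinkle" → "wne".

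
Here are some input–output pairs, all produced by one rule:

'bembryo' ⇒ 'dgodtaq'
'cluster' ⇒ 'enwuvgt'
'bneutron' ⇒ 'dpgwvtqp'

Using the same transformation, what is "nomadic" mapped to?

In each case the input is transformed by: shift every letter 2 places forward in the alphabet (wrapping around).
"nomadic" → "pqocfke".

pqocfke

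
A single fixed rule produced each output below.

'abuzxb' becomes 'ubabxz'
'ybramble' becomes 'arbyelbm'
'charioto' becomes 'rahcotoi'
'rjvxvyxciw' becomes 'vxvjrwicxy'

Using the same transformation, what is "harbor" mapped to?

Rule — reverse the string, then swap the front and back halves of the string.
Applying both steps to "harbor": "robrah", then "rahrob".

rahrob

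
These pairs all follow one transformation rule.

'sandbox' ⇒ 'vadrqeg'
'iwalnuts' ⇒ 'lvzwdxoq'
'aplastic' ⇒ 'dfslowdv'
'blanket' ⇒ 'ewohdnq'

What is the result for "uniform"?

Looking at the pairs, the operation is to shift every letter 3 places forward in the alphabet (wrapping around), then take characters alternately from the front and the back (1st, last, 2nd, 2nd-last, ...).
On "uniform": the first step gives "xqlirup", and the second then gives "xpqulri".

xpqulri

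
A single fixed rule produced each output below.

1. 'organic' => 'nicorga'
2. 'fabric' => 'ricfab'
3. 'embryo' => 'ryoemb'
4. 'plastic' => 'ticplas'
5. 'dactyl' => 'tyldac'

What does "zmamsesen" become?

Rule — move the last 3 characters to the front (rotate right by 3).
For "zmamsesen" the result is "senzmamse".

senzmamse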